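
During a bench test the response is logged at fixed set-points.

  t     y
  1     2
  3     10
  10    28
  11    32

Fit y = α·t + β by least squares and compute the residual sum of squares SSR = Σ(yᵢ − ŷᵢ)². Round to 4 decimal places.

Sums needed: Σt·t = 231, Σt = 25, Σ1 = 4.
For Xᵀy: Σt·y = 664, Σy = 72.
Normal equations: [[231, 25]; [25, 4]]·[α, β]ᵀ = [664, 72]ᵀ.
det = 231·4 − 25² = 299.
α = (664·4 − 25·72)/299 = 856/299; β = (231·72 − 25·664)/299 = 32/299.
Residuals: -290/299, 30/23, -220/299, 120/299; SSR = 1000/299.

SSR = 3.3445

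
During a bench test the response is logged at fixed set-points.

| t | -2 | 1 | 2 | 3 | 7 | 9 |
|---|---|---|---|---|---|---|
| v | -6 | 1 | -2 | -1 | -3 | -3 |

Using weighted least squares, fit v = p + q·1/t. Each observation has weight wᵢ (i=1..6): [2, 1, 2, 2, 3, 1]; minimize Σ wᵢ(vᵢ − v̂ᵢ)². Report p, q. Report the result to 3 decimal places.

p = -3.560, q = 4.603

From the data, Σwᵢ·1 = 11, Σwᵢ·1/t = 139/63, Σwᵢ·1/t·1/t = 9112/3969.
Moment sums: Σwᵢ·v = -29, Σwᵢ·1/t·v = 19/7.
Eliminating q: (9112/3969)·(row 1) − (139/63)·(row 2) gives (80911/3969)·p = (9112/3969)·(-29) − (139/63)·(19/7) = -288017/3969, so p = -288017/80911.
Then q = ((19/7) − (139/63)·(-288017/80911))/(9112/3969) = 372456/80911.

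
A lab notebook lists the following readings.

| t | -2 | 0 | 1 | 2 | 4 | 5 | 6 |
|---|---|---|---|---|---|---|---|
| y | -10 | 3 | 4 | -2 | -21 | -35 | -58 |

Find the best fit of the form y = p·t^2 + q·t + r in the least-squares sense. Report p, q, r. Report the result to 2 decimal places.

p = -2.05, q = 2.33, r = 2.91

Entries of XᵀX: Σt^2·t^2 = 2210, Σt^2·t = 406, Σt^2 = 86, Σt·t = 86, Σt = 16, Σ1 = 7.
Right-hand side: Σt^2·y = -3343, Σt·y = -587, Σy = -119.
XᵀX·[p, q, r]ᵀ = Xᵀy becomes [[2210, 406, 86]; [406, 86, 16]; [86, 16, 7]]·[p, q, r]ᵀ = [-3343, -587, -119]ᵀ.
Inverting the 3×3 Gram matrix, [p, q, r]ᵀ = [-15753/7672, 17853/7672, 11153/3836]ᵀ.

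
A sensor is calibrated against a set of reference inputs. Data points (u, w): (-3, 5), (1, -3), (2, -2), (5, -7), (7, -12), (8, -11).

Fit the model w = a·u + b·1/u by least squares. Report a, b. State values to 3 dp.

a = -1.470, b = -0.930

Entries of MᵀM: Σu·u = 152, Σu·1/u = 6, Σ1/u·1/u = 1014049/705600.
For Mᵀw: Σu·w = -229, Σ1/u·w = -8531/840.
So MᵀM·[a, b]ᵀ = Mᵀw: [[152, 6]; [6, 1014049/705600]]·[a, b]ᵀ = [-229, -8531/840]ᵀ.
Eliminating b: (1014049/705600)·(row 1) − 6·(row 2) gives (16091731/88200)·a = (1014049/705600)·(-229) − 6·(-8531/840) = -189220981/705600, so a = -189220981/128733848.
Then b = ((-8531/840) − 6·(-189220981/128733848))/(1014049/705600) = -14967960/16091731.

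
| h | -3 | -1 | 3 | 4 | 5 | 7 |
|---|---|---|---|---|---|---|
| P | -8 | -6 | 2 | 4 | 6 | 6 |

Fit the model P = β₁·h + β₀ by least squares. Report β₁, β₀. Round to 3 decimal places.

The normal system MᵀM·[β₁, β₀]ᵀ = MᵀP is [[109, 15]; [15, 6]]·[β₁, β₀]ᵀ = [124, 4]ᵀ.
Δ = 109·6 − 15² = 429.
β₁ = (124·6 − 15·4)/429 = 228/143; β₀ = (109·4 − 15·124)/429 = -1424/429.

β₁ = 1.594, β₀ = -3.319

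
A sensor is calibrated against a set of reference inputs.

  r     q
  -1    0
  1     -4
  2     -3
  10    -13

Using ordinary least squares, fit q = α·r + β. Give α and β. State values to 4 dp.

Forming MᵀM = [[106, 12]; [12, 4]] and Mᵀq = [-140, -20]ᵀ gives MᵀM·[α, β]ᵀ = Mᵀq.
Δ = 106·4 − 12² = 280.
α = ((-140)·4 − 12·(-20))/280 = -8/7; β = (106·(-20) − 12·(-140))/280 = -11/7.

α = -1.1429, β = -1.5714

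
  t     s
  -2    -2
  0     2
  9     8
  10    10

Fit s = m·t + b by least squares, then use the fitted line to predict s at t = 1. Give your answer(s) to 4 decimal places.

ŝ = 1.6319

Forming XᵀX = [[185, 17]; [17, 4]] and Xᵀs = [176, 18]ᵀ gives XᵀX·[m, b]ᵀ = Xᵀs.
det = 185·4 − 17² = 451.
m = (176·4 − 17·18)/451 = 398/451; b = (185·18 − 17·176)/451 = 338/451.
At t = 1: ŝ = (398/451)·(1) + (338/451)·(1) = 736/451.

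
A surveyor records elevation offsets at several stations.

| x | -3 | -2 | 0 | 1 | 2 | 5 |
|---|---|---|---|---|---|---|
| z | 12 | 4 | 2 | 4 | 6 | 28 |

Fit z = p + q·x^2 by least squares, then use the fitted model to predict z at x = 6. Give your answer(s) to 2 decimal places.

With design matrix A, AᵀA = [[6, 43]; [43, 739]] and Aᵀz = [56, 852]ᵀ.
Determinant 6·739 − 43² = 2585.
p = (56·739 − 43·852)/2585 = 4748/2585; q = (6·852 − 43·56)/2585 = 2704/2585.
At x = 6: ẑ = (4748/2585)·(1) + (2704/2585)·(36) = 102092/2585.

ẑ = 39.49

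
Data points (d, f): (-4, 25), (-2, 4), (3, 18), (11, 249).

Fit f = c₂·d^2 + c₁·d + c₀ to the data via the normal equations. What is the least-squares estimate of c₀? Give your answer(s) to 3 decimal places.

c₀ = -2.576

With design matrix M, MᵀM = [[14994, 1286, 150]; [1286, 150, 8]; [150, 8, 4]] and Mᵀf = [30707, 2685, 296]ᵀ.
Row-reducing yields c₂ = 5124/2575, c₁ = 5033/5150, c₀ = -6633/2575.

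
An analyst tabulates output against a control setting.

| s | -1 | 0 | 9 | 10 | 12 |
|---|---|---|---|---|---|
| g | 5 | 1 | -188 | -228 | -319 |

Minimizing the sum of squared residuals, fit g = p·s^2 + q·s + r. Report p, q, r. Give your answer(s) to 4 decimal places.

Entries of XᵀX: Σs^2·s^2 = 37298, Σs^2·s = 3456, Σs^2 = 326, Σs·s = 326, Σs = 30, Σ1 = 5.
And Σs^2·g = -83959, Σs·g = -7805, Σg = -729.
Row-reducing yields p = -430043/230622, q = -333789/76874, r = 211159/115311.

p = -1.8647, q = -4.3420, r = 1.8312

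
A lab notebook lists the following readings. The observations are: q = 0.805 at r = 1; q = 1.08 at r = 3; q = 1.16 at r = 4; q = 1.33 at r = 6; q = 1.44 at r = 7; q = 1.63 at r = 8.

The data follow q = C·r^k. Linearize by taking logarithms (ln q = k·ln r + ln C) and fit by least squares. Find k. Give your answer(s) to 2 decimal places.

Taking logs, ln q = k·ln r + ln C, so regress ln q on ln r.
Σln r = 8.3020, Σ(ln r)² = 14.4498, Σln q = 1.1469, Σln r·ln q = 2.5268.
Equations: 14.4498·k + 8.3020·ln C = 2.5268;  8.3020·k + 6·ln C = 1.1469.
Slope k = (n·Σln r·ln q − Σln r·Σln q)/(n·Σ(ln r)² − (Σln r)²) = (6·2.5268 − 8.3020·1.1469)/17.7753 = 0.31727; ln C = (Σln q − k·Σln r)/n = -0.24785.

k = 0.32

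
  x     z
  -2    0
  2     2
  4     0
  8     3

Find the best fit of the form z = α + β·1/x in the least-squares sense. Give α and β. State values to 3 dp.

α = 1.094, β = 1.669

From the data, Σ1 = 4, Σ1/x = 3/8, Σ1/x·1/x = 37/64.
Moment sums: Σz = 5, Σ1/x·z = 11/8.
MᵀM·[α, β]ᵀ = Mᵀz becomes [[4, 3/8]; [3/8, 37/64]]·[α, β]ᵀ = [5, 11/8]ᵀ.
Eliminating β: (37/64)·(row 1) − (3/8)·(row 2) gives (139/64)·α = (37/64)·5 − (3/8)·(11/8) = 19/8, so α = 152/139.
Then β = ((11/8) − (3/8)·(152/139))/(37/64) = 232/139.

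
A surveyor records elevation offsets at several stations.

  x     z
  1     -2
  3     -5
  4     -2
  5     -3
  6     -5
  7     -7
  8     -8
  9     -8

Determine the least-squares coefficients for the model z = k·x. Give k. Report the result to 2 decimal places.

MᵀM·[k]ᵀ = Mᵀz reads: 281·k = -255.
(Σx·x = 281, Σx·z = -255.)
k = (-255)/281 = -0.907473.

k = -0.91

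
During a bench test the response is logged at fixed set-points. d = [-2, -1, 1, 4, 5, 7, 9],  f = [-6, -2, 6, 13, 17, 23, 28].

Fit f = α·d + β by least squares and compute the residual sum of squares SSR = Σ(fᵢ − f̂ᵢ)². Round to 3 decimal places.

Compute the Gram sums: Σd·d = 177, Σd = 23, Σ1 = 7.
And Σd·f = 570, Σf = 79.
XᵀX·[α, β]ᵀ = Xᵀf becomes [[177, 23]; [23, 7]]·[α, β]ᵀ = [570, 79]ᵀ.
Eliminating β: 7·(row 1) − 23·(row 2) gives 710·α = 7·570 − 23·79 = 2173, so α = 2173/710.
Then β = (79 − 23·(2173/710))/7 = 873/710.
Residuals: -787/710, -12/71, 607/355, -67/142, 166/355, 123/355, -55/71; SSR = 3793/710.

SSR = 5.342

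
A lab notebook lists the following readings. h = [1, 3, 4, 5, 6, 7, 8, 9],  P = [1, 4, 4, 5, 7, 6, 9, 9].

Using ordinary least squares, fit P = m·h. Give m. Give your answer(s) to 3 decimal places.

m = 1.036

Setting ∂/∂m … = 0 gives: 281·m = 291.
(Σh·h = 281, Σh·P = 291.)
m = 291/281 = 1.03559.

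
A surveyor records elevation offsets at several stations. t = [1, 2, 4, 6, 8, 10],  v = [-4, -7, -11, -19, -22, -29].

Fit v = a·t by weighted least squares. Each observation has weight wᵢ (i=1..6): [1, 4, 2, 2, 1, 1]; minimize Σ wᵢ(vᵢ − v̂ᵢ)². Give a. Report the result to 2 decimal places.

With design matrix A, AᵀWA = [[285]] and AᵀWv = [-842]ᵀ.
Hence a = -842 / 285 ≈ -2.95439.

a = -2.95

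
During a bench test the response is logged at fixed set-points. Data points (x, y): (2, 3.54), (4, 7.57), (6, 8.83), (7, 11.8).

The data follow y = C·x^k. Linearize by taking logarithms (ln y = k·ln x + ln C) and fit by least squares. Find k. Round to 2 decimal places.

k = 0.90

With ln yᵢ as the transformed response and ln xᵢ as the regressor:
XᵀX = [[9.3992, 5.8171]; [5.8171, 4]], rhs = [12.3878, 7.9346]ᵀ  (here Σln x = 5.8171, Σ(ln x)² = 9.3992, Σln y = 7.9346, Σln x·ln y = 12.3878).
Slope k = (n·Σln x·ln y − Σln x·Σln y)/(n·Σ(ln x)² − (Σln x)²) = (4·12.3878 − 5.8171·7.9346)/3.7582 = 0.90332; ln C = (Σln y − k·Σln x)/n = 0.66996.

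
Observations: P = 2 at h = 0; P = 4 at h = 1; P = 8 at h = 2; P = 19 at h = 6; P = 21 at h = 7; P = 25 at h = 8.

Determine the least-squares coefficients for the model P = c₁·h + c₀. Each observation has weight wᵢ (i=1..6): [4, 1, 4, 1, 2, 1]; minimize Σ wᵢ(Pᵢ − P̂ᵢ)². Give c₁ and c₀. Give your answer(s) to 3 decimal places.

Setting ∂/∂c₁ … = 0 gives: 215·c₁ + 37·c₀ = 676;  37·c₁ + 13·c₀ = 130.
(Σwᵢ·h·h = 215, Σwᵢ·h = 37, Σwᵢ·1 = 13, Σwᵢ·h·P = 676, Σwᵢ·P = 130.)
Determinant 215·13 − 37² = 1426.
c₁ = (676·13 − 37·130)/1426 = 1989/713; c₀ = (215·130 − 37·676)/1426 = 1469/713.

c₁ = 2.790, c₀ = 2.060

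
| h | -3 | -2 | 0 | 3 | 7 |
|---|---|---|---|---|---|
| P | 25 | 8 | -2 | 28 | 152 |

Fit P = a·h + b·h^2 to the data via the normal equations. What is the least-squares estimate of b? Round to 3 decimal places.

b = 2.975

Forming MᵀM = [[71, 335]; [335, 2579]] and MᵀP = [1057, 7957]ᵀ gives MᵀM·[a, b]ᵀ = MᵀP.
det = 71·2579 − 335² = 70884.
a = (1057·2579 − 335·7957)/70884 = 1678/1969; b = (71·7957 − 335·1057)/70884 = 5857/1969.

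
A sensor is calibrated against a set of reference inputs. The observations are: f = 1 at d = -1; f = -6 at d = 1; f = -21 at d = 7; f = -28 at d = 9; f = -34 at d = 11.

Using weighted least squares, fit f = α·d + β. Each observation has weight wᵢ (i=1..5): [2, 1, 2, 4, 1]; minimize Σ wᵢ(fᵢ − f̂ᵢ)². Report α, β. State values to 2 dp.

α = -2.86, β = -2.04

Entries of MᵀWM: Σwᵢ·d·d = 546, Σwᵢ·d = 60, Σwᵢ·1 = 10.
And Σwᵢ·d·f = -1684, Σwᵢ·f = -192.
So MᵀWM·[α, β]ᵀ = MᵀWf: [[546, 60]; [60, 10]]·[α, β]ᵀ = [-1684, -192]ᵀ.
Determinant 546·10 − 60² = 1860.
α = ((-1684)·10 − 60·(-192))/1860 = -266/93; β = (546·(-192) − 60·(-1684))/1860 = -316/155.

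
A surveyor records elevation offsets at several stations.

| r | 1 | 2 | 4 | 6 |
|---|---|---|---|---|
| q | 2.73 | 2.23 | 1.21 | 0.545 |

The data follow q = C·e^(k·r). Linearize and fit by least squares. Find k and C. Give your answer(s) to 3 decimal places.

k = -0.325, C = 4.066

Let Y = ln q. Fitting Y = k·r + ln C by least squares:
Σr = 13.0000, Σ(r)² = 57.0000, Σln q = 1.3900, Σr·ln q = -0.2710.
Equations: 57.0000·k + 13.0000·ln C = -0.2710;  13.0000·k + 4·ln C = 1.3900.
Slope k = (n·Σr·ln q − Σr·Σln q)/(n·Σ(r)² − (Σr)²) = (4·-0.2710 − 13.0000·1.3900)/59.0000 = -0.32464; ln C = (Σln q − k·Σr)/n = 1.40256, so C = exp(1.40256) = 4.06558.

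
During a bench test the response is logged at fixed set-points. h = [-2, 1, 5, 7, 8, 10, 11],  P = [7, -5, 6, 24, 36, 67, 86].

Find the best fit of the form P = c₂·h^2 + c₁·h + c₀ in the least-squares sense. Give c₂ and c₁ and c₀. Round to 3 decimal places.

c₂ = 1.036, c₁ = -3.311, c₀ = -3.401

Entries of MᵀM: Σh^2·h^2 = 31780, Σh^2·h = 3304, Σh^2 = 364, Σh·h = 364, Σh = 40, Σ1 = 7.
Moment sums: Σh^2·P = 20759, Σh·P = 2083, ΣP = 221.
Row-reducing yields c₂ = 16279/15708, c₁ = -437/132, c₀ = -636/187.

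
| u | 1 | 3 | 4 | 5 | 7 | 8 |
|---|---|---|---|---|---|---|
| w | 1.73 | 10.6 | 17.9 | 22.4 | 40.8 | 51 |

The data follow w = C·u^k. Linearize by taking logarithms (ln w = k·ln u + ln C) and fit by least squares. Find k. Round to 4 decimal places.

k = 1.6195

Linearized form: ln w = k·ln u + ln C. From the 6 transformed points,
AᵀA = [[13.8297, 8.1197]; [8.1197, 6]], rhs = [26.9895, 16.5433]ᵀ  (here Σln u = 8.1197, Σ(ln u)² = 13.8297, Σln w = 16.5433, Σln u·ln w = 26.9895).
Solving (det = 17.0487): k = 1.61946, ln C = 0.56563.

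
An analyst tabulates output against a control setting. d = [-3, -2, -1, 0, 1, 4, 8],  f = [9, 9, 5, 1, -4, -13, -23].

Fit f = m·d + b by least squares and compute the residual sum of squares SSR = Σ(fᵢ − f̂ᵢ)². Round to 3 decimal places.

Sums needed: Σd·d = 95, Σd = 7, Σ1 = 7.
And Σd·f = -290, Σf = -16.
So AᵀA·[m, b]ᵀ = Aᵀf: [[95, 7]; [7, 7]]·[m, b]ᵀ = [-290, -16]ᵀ.
Eliminating b: 7·(row 1) − 7·(row 2) gives 616·m = 7·(-290) − 7·(-16) = -1918, so m = -137/44.
Then b = ((-16) − 7·(-137/44))/7 = 255/308.
Residuals: -90/77, 599/308, 163/154, 53/308, -12/7, -423/308, 333/308; SSR = 1893/154.

SSR = 12.292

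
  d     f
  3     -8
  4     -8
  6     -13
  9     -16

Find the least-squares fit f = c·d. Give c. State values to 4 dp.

c = -1.9577

Entries of AᵀA: Σd·d = 142.
For Aᵀf: Σd·f = -278.
So AᵀA·[c]ᵀ = Aᵀf: [[142]]·[c]ᵀ = [-278]ᵀ.
c = (-278)/142 = -1.95775.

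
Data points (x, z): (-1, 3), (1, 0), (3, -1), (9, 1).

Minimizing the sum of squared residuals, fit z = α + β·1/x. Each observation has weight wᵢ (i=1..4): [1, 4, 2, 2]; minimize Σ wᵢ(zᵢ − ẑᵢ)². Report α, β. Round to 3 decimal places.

α = 0.908, β = -1.329

The normal equations are: 9·α + (35/9)·β = 3;  (35/9)·α + (425/81)·β = -31/9.
(Σwᵢ·1 = 9, Σwᵢ·1/x = 35/9, Σwᵢ·1/x·1/x = 425/81, Σwᵢ·z = 3, Σwᵢ·1/x·z = -31/9.)
Eliminating β: (425/81)·(row 1) − (35/9)·(row 2) gives (2600/81)·α = (425/81)·3 − (35/9)·(-31/9) = 2360/81, so α = 59/65.
Then β = ((-31/9) − (35/9)·(59/65))/(425/81) = -432/325.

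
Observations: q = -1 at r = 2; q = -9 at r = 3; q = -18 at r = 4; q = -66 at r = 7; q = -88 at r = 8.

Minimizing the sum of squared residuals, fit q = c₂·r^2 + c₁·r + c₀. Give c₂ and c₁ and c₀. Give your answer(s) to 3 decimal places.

c₂ = -1.477, c₁ = 0.336, c₀ = 3.942

With design matrix M, MᵀM = [[6850, 954, 142]; [954, 142, 24]; [142, 24, 5]] and Mᵀq = [-9239, -1267, -182]ᵀ.
Row-reducing yields c₂ = -2399/1624, c₁ = 545/1624, c₀ = 3201/812.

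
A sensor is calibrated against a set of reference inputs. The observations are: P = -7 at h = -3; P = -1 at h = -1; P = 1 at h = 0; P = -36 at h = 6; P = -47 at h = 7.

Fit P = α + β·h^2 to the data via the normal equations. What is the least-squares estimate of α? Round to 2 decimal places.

From the data, Σ1 = 5, Σh^2 = 95, Σh^2·h^2 = 3779.
Moment sums: ΣP = -90, Σh^2·P = -3663.
Δ = 5·3779 − 95² = 9870.
α = ((-90)·3779 − 95·(-3663))/9870 = 75/94; β = (5·(-3663) − 95·(-90))/9870 = -93/94.

α = 0.80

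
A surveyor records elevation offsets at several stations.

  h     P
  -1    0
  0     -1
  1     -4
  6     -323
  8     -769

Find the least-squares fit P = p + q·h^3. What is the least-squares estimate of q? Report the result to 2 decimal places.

q = -1.50

Normal-equation sums: Σ1 = 5, Σh^3 = 728, Σh^3·h^3 = 308802.
Right-hand side: ΣP = -1097, Σh^3·P = -463500.
So MᵀM·[p, q]ᵀ = MᵀP: [[5, 728]; [728, 308802]]·[p, q]ᵀ = [-1097, -463500]ᵀ.
Δ = 5·308802 − 728² = 1014026.
p = ((-1097)·308802 − 728·(-463500))/1014026 = -51069/39001; q = (5·(-463500) − 728·(-1097))/1014026 = -759442/507013.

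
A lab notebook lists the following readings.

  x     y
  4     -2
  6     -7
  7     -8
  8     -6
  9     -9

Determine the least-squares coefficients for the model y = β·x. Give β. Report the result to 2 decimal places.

Entries of AᵀA: Σx·x = 246.
Right-hand side: Σx·y = -235.
AᵀA·[β]ᵀ = Aᵀy becomes [[246]]·[β]ᵀ = [-235]ᵀ.
β = (-235)/246 = -0.955285.

β = -0.96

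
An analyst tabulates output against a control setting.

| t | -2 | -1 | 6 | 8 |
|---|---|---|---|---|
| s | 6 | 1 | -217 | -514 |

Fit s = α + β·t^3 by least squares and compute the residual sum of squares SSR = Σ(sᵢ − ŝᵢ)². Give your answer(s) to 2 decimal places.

SSR = 2.16

AᵀA·[α, β]ᵀ = Aᵀs reads: 4·α + 719·β = -724;  719·α + 308865·β = -310089.
det = 4·308865 − 719² = 718499.
α = ((-724)·308865 − 719·(-310089))/718499 = -664269/718499; β = (4·(-310089) − 719·(-724))/718499 = -719800/718499.
Residuals: -783137/718499, 662968/718499, 226786/718499, -106617/718499; SSR = 1552722/718499.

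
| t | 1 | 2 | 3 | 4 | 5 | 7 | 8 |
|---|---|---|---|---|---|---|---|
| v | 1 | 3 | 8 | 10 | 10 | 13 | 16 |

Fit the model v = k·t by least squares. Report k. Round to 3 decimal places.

Forming MᵀM = [[168]] and Mᵀv = [340]ᵀ gives MᵀM·[k]ᵀ = Mᵀv.
k = 340/168 = 2.02381.

k = 2.024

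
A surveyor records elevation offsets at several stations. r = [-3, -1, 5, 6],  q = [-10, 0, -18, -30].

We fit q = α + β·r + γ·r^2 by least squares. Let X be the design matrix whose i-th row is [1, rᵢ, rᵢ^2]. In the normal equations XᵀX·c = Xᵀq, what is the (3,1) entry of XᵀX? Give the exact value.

Row 3 ↔ basis r^2, column 1 ↔ basis 1, so (XᵀX)_{3,1} = Σᵢ r^2 = (9)·(1) + (1)·(1) + (25)·(1) + (36)·(1) = 71.

71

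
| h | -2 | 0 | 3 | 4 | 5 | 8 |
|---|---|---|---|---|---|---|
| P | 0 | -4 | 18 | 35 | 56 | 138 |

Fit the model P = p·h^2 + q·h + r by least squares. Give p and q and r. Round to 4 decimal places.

Setting ∂/∂p … = 0 gives: 5074·p + 720·q + 118·r = 10954;  720·p + 118·q + 18·r = 1578;  118·p + 18·q + 6·r = 243.
Row-reducing yields p = 126699/63386, q = 116295/63386, r = -273499/63386.

p = 1.9988, q = 1.8347, r = -4.3148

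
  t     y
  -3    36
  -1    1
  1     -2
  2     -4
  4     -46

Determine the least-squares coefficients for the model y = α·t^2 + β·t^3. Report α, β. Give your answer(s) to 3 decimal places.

With design matrix M, MᵀM = [[355, 813]; [813, 4891]] and Mᵀy = [-429, -3951]ᵀ.
Determinant 355·4891 − 813² = 1075336.
α = ((-429)·4891 − 813·(-3951))/1075336 = 278481/268834; β = (355·(-3951) − 813·(-429))/1075336 = -263457/268834.

α = 1.036, β = -0.980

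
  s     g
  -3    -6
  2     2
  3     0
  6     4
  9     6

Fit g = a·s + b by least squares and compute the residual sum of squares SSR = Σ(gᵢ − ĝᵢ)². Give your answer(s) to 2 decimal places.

SSR = 6.77

The normal equations are: 139·a + 17·b = 100;  17·a + 5·b = 6.
(Σs·s = 139, Σs = 17, Σ1 = 5, Σs·g = 100, Σg = 6.)
Eliminating b: 5·(row 1) − 17·(row 2) gives 406·a = 5·100 − 17·6 = 398, so a = 199/203.
Then b = (6 − 17·(199/203))/5 = -433/203.
Residuals: -188/203, 63/29, -164/203, 51/203, -20/29; SSR = 1374/203.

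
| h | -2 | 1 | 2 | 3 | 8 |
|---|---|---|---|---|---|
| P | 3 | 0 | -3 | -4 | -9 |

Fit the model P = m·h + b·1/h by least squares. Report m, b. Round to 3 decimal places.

m = -1.189, b = 0.299

Setting ∂/∂m … = 0 gives: 82·m + 5·b = -96;  5·m + (937/576)·b = -131/24.
(Σh·h = 82, Σh·1/h = 5, Σ1/h·1/h = 937/576, Σh·P = -96, Σ1/h·P = -131/24.)
Determinant 82·(937/576) − 5² = 31217/288.
m = ((-96)·(937/576) − 5·(-131/24))/(31217/288) = -37116/31217; b = (82·(-131/24) − 5·(-96))/(31217/288) = 9336/31217.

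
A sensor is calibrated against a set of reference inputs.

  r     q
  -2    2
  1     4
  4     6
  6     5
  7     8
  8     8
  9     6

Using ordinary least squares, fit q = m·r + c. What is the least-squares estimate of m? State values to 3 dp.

Setting ∂/∂m … = 0 gives: 251·m + 33·c = 228;  33·m + 7·c = 39.
(Σr·r = 251, Σr = 33, Σ1 = 7, Σr·q = 228, Σq = 39.)
det = 251·7 − 33² = 668.
m = (228·7 − 33·39)/668 = 309/668; c = (251·39 − 33·228)/668 = 2265/668.

m = 0.463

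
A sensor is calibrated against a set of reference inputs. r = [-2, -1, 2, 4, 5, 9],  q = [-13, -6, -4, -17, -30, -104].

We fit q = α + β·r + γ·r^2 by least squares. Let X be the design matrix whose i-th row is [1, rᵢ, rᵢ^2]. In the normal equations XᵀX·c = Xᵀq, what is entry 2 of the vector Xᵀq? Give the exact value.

Entry 2 ↔ basis r, so (Xᵀq)_{2} = Σᵢ (r)·qᵢ = (-2)·(-13) + (-1)·(-6) + (2)·(-4) + (4)·(-17) + (5)·(-30) + (9)·(-104) = -1130.

-1130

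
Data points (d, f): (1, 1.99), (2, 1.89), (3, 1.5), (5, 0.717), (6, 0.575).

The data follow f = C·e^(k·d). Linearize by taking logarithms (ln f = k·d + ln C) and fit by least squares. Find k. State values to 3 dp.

k = -0.272

Linearized form: ln f = k·d + ln C. From the 5 transformed points,
AᵀA = [[75.0000, 17.0000]; [17.0000, 5]], rhs = [-1.8060, 0.8441]ᵀ  (here Σd = 17.0000, Σ(d)² = 75.0000, Σln f = 0.8441, Σd·ln f = -1.8060).
Δ = 75.0000·5 − (17.0000)² = 86.0000; k = (-1.8060·5 − 17.0000·0.8441)/86.0000 = -0.27186, ln C = (75.0000·0.8441 − 17.0000·-1.8060)/86.0000 = 1.09315.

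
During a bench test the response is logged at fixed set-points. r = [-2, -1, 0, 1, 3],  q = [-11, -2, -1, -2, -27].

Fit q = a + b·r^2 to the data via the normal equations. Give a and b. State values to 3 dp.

a = 0.400, b = -3.000

With design matrix X, XᵀX = [[5, 15]; [15, 99]] and Xᵀq = [-43, -291]ᵀ.
Δ = 5·99 − 15² = 270.
a = ((-43)·99 − 15·(-291))/270 = 2/5; b = (5·(-291) − 15·(-43))/270 = -3.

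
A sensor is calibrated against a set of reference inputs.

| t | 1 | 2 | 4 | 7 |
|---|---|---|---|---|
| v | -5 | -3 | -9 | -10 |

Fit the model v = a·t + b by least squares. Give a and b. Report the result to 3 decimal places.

Entries of XᵀX: Σt·t = 70, Σt = 14, Σ1 = 4.
Right-hand side: Σt·v = -117, Σv = -27.
Eliminating b: 4·(row 1) − 14·(row 2) gives 84·a = 4·(-117) − 14·(-27) = -90, so a = -15/14.
Then b = ((-27) − 14·(-15/14))/4 = -3.

a = -1.071, b = -3.000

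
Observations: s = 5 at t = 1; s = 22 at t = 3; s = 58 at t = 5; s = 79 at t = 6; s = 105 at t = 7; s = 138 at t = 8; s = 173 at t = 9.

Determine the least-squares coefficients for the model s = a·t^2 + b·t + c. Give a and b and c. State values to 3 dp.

a = 2.031, b = 0.660, c = 2.278

Forming XᵀX = [[15061, 1953, 265]; [1953, 265, 39]; [265, 39, 7]] and Xᵀs = [32487, 4231, 580]ᵀ gives XᵀX·[a, b, c]ᵀ = Xᵀs.
Inverting the 3×3 Gram matrix, [a, b, c]ᵀ = [91201/44898, 9885/14966, 51145/22449]ᵀ.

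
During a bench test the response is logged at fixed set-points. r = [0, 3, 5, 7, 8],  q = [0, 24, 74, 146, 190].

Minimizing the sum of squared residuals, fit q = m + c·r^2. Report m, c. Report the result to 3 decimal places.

m = -1.163, c = 2.992

The normal equations are: 5·m + 147·c = 434;  147·m + 7203·c = 21380.
(Σ1 = 5, Σr^2 = 147, Σr^2·r^2 = 7203, Σq = 434, Σr^2·q = 21380.)
det = 5·7203 − 147² = 14406.
m = (434·7203 − 147·21380)/14406 = -57/49; c = (5·21380 − 147·434)/14406 = 21551/7203.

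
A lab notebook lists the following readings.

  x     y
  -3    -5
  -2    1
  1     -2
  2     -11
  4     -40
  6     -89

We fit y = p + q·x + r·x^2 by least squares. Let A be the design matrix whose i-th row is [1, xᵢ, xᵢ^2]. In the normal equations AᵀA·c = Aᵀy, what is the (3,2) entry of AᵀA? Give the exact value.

Row 3 ↔ basis x^2, column 2 ↔ basis x, so (AᵀA)_{3,2} = Σᵢ (x^2)·(x) = (9)·(-3) + (4)·(-2) + (1)·(1) + (4)·(2) + (16)·(4) + (36)·(6) = 254.

254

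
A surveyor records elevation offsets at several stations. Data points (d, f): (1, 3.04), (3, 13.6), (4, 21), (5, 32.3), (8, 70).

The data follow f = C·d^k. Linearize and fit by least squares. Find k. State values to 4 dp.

Taking logs, ln f = k·ln d + ln C, so regress ln f on ln d.
Over the data: Σln d = 6.1738, Σ(ln d)² = 10.0431, Σln f = 14.4900, Σln d·ln f = 21.5155.
Normal system: [[10.0431, 6.1738]; [6.1738, 5]]·[k, ln C]ᵀ = [21.5155, 14.4900]ᵀ.
Slope k = (n·Σln d·ln f − Σln d·Σln f)/(n·Σ(ln d)² − (Σln d)²) = (5·21.5155 − 6.1738·14.4900)/12.1000 = 1.49744; ln C = (Σln f − k·Σln d)/n = 1.04902.

k = 1.4974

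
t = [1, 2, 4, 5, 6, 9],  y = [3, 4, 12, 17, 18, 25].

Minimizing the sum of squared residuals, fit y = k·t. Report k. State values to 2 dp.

With design matrix X, XᵀX = [[163]] and Xᵀy = [477]ᵀ.
Hence k = 477 / 163 ≈ 2.92638.

k = 2.93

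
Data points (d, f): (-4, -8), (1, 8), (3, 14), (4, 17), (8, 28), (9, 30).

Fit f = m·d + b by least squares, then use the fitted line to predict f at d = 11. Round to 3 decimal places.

f̂ = 36.805

With design matrix M, MᵀM = [[187, 21]; [21, 6]] and Mᵀf = [644, 89]ᵀ.
det = 187·6 − 21² = 681.
m = (644·6 − 21·89)/681 = 665/227; b = (187·89 − 21·644)/681 = 3119/681.
At d = 11: f̂ = (665/227)·(11) + (3119/681)·(1) = 25064/681.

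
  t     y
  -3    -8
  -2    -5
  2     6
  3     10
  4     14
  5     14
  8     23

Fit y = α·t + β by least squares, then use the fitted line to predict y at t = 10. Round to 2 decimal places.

ŷ = 29.22

The normal equations are: 131·α + 17·β = 386;  17·α + 7·β = 54.
Δ = 131·7 − 17² = 628.
α = (386·7 − 17·54)/628 = 446/157; β = (131·54 − 17·386)/628 = 128/157.
At t = 10: ŷ = (446/157)·(10) + (128/157)·(1) = 4588/157.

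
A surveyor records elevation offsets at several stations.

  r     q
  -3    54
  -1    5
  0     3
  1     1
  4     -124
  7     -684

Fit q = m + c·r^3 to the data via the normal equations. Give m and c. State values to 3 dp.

Entries of MᵀM: Σ1 = 6, Σr^3 = 380, Σr^3·r^3 = 122476.
For Mᵀq: Σq = -745, Σr^3·q = -244010.
So MᵀM·[m, c]ᵀ = Mᵀq: [[6, 380]; [380, 122476]]·[m, c]ᵀ = [-745, -244010]ᵀ.
Eliminating c: 122476·(row 1) − 380·(row 2) gives 590456·m = 122476·(-745) − 380·(-244010) = 1479180, so m = 369795/147614.
Then c = ((-244010) − 380·(369795/147614))/122476 = -147620/73807.

m = 2.505, c = -2.000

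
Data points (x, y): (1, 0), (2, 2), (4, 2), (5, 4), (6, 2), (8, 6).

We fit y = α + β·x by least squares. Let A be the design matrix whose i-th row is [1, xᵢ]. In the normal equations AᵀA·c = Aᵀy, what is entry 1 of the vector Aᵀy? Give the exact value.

16

Entry 1 ↔ basis 1, so (Aᵀy)_{1} = Σᵢ yᵢ = (1)·(0) + (1)·(2) + (1)·(2) + (1)·(4) + (1)·(2) + (1)·(6) = 16.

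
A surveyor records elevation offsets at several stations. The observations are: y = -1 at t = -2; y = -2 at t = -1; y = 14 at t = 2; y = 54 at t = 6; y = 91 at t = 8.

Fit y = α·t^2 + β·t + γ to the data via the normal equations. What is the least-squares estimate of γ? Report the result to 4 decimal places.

γ = 1.5313

Setting ∂/∂α … = 0 gives: 5425·α + 727·β + 109·γ = 7818;  727·α + 109·β + 13·γ = 1084;  109·α + 13·β + 5·γ = 156.
(Σt^2·t^2 = 5425, Σt^2·t = 727, Σt^2 = 109, Σt·t = 109, Σt = 13, Σ1 = 5, Σt^2·y = 7818, Σt·y = 1084, Σy = 156.)
Row-reducing yields α = 39044/40611, β = 136045/40611, γ = 20729/13537.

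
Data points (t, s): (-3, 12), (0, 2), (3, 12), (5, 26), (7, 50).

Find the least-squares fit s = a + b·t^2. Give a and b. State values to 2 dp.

Forming MᵀM = [[5, 92]; [92, 3188]] and Mᵀs = [102, 3316]ᵀ gives MᵀM·[a, b]ᵀ = Mᵀs.
Δ = 5·3188 − 92² = 7476.
a = (102·3188 − 92·3316)/7476 = 718/267; b = (5·3316 − 92·102)/7476 = 257/267.

a = 2.69, b = 0.96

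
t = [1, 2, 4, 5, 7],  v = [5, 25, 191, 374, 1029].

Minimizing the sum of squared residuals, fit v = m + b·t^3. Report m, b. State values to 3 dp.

Normal-equation sums: Σ1 = 5, Σt^3 = 541, Σt^3·t^3 = 137435.
And Σv = 1624, Σt^3·v = 412126.
Determinant 5·137435 − 541² = 394494.
m = (1624·137435 − 541·412126)/394494 = 117137/197247; b = (5·412126 − 541·1624)/394494 = 591023/197247.

m = 0.594, b = 2.996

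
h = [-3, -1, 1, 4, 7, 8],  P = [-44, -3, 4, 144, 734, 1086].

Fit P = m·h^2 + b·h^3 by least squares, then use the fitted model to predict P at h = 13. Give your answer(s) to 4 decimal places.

P̂ = 4548.6561

Normal-equation sums: Σh^2·h^2 = 6836, Σh^2·h^3 = 50356, Σh^3·h^3 = 384620.
For AᵀP: Σh^2·P = 107379, Σh^3·P = 818205.
Normal equations: [[6836, 50356]; [50356, 384620]]·[m, b]ᵀ = [107379, 818205]ᵀ.
Eliminating b: 384620·(row 1) − 50356·(row 2) gives 93535584·m = 384620·107379 − 50356·818205 = 98580000, so m = 1026875/974329.
Then b = (818205 − 50356·(1026875/974329))/384620 = 7753019/3897316.
At h = 13: P̂ = (1026875/974329)·(169) + (7753019/3897316)·(2197) = 17727550243/3897316.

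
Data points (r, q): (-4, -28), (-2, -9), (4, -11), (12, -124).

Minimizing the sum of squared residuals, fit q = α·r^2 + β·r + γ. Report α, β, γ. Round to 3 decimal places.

α = -1.019, β = 2.082, γ = -2.329

XᵀX·[α, β, γ]ᵀ = Xᵀq reads: 21264·α + 1720·β + 180·γ = -18516;  1720·α + 180·β + 10·γ = -1402;  180·α + 10·β + 4·γ = -172.
(Σr^2·r^2 = 21264, Σr^2·r = 1720, Σr^2 = 180, Σr·r = 180, Σr = 10, Σ1 = 4, Σr^2·q = -18516, Σr·q = -1402, Σq = -172.)
Row-reducing yields α = -681/668, β = 3477/1670, γ = -389/167.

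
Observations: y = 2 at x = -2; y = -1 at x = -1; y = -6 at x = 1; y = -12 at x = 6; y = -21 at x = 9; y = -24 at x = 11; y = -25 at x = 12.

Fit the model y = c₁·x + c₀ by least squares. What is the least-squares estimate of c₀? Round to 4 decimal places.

c₀ = -2.6282

With design matrix M, MᵀM = [[388, 36]; [36, 7]] and Mᵀy = [-834, -87]ᵀ.
Determinant 388·7 − 36² = 1420.
c₁ = ((-834)·7 − 36·(-87))/1420 = -1353/710; c₀ = (388·(-87) − 36·(-834))/1420 = -933/355.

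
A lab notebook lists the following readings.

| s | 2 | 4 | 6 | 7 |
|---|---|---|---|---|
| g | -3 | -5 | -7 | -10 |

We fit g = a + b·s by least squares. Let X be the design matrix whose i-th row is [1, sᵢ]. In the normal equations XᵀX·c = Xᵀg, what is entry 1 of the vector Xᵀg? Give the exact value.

Entry 1 ↔ basis 1, so (Xᵀg)_{1} = Σᵢ gᵢ = (1)·(-3) + (1)·(-5) + (1)·(-7) + (1)·(-10) = -25.

-25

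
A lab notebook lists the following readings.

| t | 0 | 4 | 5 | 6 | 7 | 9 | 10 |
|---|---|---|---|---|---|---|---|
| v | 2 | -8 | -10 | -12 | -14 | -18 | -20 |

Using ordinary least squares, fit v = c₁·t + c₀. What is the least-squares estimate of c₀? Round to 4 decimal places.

With design matrix X, XᵀX = [[307, 41]; [41, 7]] and Xᵀv = [-614, -80]ᵀ.
det = 307·7 − 41² = 468.
c₁ = ((-614)·7 − 41·(-80))/468 = -509/234; c₀ = (307·(-80) − 41·(-614))/468 = 307/234.

c₀ = 1.3120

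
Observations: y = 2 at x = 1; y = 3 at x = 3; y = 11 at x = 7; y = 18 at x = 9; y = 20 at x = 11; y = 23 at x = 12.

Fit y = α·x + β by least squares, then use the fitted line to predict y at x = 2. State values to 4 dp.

ŷ = 2.4733

Setting ∂/∂α … = 0 gives: 405·α + 43·β = 746;  43·α + 6·β = 77.
Eliminating β: 6·(row 1) − 43·(row 2) gives 581·α = 6·746 − 43·77 = 1165, so α = 1165/581.
Then β = (77 − 43·(1165/581))/6 = -893/581.
At x = 2: ŷ = (1165/581)·(2) + (-893/581)·(1) = 1437/581.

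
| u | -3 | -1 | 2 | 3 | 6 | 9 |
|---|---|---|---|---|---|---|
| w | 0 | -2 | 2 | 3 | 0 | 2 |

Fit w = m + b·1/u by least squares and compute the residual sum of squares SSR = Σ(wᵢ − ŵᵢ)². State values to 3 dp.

SSR = 3.919

Entries of MᵀM: Σ1 = 6, Σ1/u = -2/9, Σ1/u·1/u = 245/162.
Right-hand side: Σw = 5, Σ1/u·w = 38/9.
Normal equations: [[6, -2/9]; [-2/9, 245/162]]·[m, b]ᵀ = [5, 38/9]ᵀ.
Eliminating b: (245/162)·(row 1) − (-2/9)·(row 2) gives (731/81)·m = (245/162)·5 − (-2/9)·(38/9) = 17/2, so m = 81/86.
Then b = ((38/9) − (-2/9)·(81/86))/(245/162) = 126/43.
Residuals: 3/86, -1/86, -35/86, 93/86, -123/86, 63/86; SSR = 337/86.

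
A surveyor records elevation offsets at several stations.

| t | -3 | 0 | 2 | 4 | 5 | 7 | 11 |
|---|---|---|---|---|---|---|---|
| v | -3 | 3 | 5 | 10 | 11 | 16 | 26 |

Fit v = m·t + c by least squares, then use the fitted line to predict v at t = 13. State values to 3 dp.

From the data, Σt·t = 224, Σt = 26, Σ1 = 7.
Right-hand side: Σt·v = 512, Σv = 68.
So MᵀM·[m, c]ᵀ = Mᵀv: [[224, 26]; [26, 7]]·[m, c]ᵀ = [512, 68]ᵀ.
Eliminating c: 7·(row 1) − 26·(row 2) gives 892·m = 7·512 − 26·68 = 1816, so m = 454/223.
Then c = (68 − 26·(454/223))/7 = 480/223.
At t = 13: v̂ = (454/223)·(13) + (480/223)·(1) = 6382/223.

v̂ = 28.619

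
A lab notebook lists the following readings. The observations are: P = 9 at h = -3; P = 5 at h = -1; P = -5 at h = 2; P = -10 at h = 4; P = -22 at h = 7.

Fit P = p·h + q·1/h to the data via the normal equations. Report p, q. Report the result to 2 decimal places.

p = -2.92, q = -1.07

The normal equations are: 79·p + 5·q = -236;  5·p + (10189/7056)·q = -113/7.
(Σh·h = 79, Σh·1/h = 5, Σ1/h·1/h = 10189/7056, Σh·P = -236, Σ1/h·P = -113/7.)
det = 79·(10189/7056) − 5² = 628531/7056.
p = ((-236)·(10189/7056) − 5·(-113/7))/(628531/7056) = -1835084/628531; q = (79·(-113/7) − 5·(-236))/(628531/7056) = -672336/628531.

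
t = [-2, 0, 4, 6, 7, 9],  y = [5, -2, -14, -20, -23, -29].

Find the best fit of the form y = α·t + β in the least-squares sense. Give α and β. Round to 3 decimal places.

α = -3.067, β = -1.567

Setting ∂/∂α … = 0 gives: 186·α + 24·β = -608;  24·α + 6·β = -83.
(Σt·t = 186, Σt = 24, Σ1 = 6, Σt·y = -608, Σy = -83.)
Δ = 186·6 − 24² = 540.
α = ((-608)·6 − 24·(-83))/540 = -46/15; β = (186·(-83) − 24·(-608))/540 = -47/30.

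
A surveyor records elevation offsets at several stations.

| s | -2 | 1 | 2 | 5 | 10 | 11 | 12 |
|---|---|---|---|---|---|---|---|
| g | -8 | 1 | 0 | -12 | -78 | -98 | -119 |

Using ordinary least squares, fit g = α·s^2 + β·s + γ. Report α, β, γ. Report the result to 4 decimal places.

The normal system XᵀX·[α, β, γ]ᵀ = Xᵀg is [[46035, 4185, 399]; [4185, 399, 39]; [399, 39, 7]]·[α, β, γ]ᵀ = [-37125, -3329, -314]ᵀ.
Inverting the 3×3 Gram matrix, [α, β, γ]ᵀ = [-51165/49654, 362443/148962, 7980/24827]ᵀ.

α = -1.0304, β = 2.4331, γ = 0.3214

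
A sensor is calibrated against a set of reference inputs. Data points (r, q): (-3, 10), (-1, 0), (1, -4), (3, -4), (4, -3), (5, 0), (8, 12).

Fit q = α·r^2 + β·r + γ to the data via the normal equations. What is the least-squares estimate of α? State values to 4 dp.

α = 0.5088

Forming XᵀX = [[5141, 701, 125]; [701, 125, 17]; [125, 17, 7]] and Xᵀq = [770, 38, 11]ᵀ gives XᵀX·[α, β, γ]ᵀ = Xᵀq.
Solving the 3×3 system (Gaussian elimination) gives α = 25393/49912, β = -113823/49912, γ = -49293/24956.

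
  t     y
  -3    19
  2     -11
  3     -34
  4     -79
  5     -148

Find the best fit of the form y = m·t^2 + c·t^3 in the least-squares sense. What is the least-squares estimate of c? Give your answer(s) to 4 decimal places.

c = -1.0072

From the data, Σt^2·t^2 = 1059, Σt^2·t^3 = 4181, Σt^3·t^3 = 21243.
And Σt^2·y = -5143, Σt^3·y = -25075.
Eliminating c: 21243·(row 1) − 4181·(row 2) gives 5015576·m = 21243·(-5143) − 4181·(-25075) = -4414174, so m = -2207087/2507788.
Then c = ((-25075) − 4181·(-2207087/2507788))/21243 = -2525771/2507788.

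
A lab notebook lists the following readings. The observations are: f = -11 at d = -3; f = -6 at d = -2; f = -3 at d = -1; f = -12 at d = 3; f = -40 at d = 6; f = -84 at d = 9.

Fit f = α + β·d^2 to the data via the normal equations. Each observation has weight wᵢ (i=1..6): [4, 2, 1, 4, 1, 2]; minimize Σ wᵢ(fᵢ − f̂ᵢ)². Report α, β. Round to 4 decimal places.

α = -2.3404, β = -1.0116

The normal system XᵀWX·[α, β]ᵀ = XᵀWf is [[14, 279]; [279, 15099]]·[α, β]ᵀ = [-315, -15927]ᵀ.
Δ = 14·15099 − 279² = 133545.
α = ((-315)·15099 − 279·(-15927))/133545 = -104184/44515; β = (14·(-15927) − 279·(-315))/133545 = -45031/44515.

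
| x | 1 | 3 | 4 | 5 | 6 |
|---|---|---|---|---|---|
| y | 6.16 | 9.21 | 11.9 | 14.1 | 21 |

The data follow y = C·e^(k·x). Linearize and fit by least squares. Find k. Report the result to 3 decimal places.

Let Y = ln y. Fitting Y = k·x + ln C by least squares:
Σx = 19.0000, Σ(x)² = 87.0000, Σln y = 12.2056, Σx·ln y = 49.8831.
Equations: 87.0000·k + 19.0000·ln C = 49.8831;  19.0000·k + 5·ln C = 12.2056.
Slope k = (n·Σx·ln y − Σx·Σln y)/(n·Σ(x)² − (Σx)²) = (5·49.8831 − 19.0000·12.2056)/74.0000 = 0.23661; ln C = (Σln y − k·Σx)/n = 1.54200.

k = 0.237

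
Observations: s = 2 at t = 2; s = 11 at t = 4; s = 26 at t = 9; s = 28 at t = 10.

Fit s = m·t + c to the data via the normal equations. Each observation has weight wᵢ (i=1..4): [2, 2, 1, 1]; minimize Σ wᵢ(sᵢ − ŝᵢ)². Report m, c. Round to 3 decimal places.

AᵀWA·[m, c]ᵀ = AᵀWs reads: 221·m + 31·c = 610;  31·m + 6·c = 80.
(Σwᵢ·t·t = 221, Σwᵢ·t = 31, Σwᵢ·1 = 6, Σwᵢ·t·s = 610, Σwᵢ·s = 80.)
Δ = 221·6 − 31² = 365.
m = (610·6 − 31·80)/365 = 236/73; c = (221·80 − 31·610)/365 = -246/73.

m = 3.233, c = -3.370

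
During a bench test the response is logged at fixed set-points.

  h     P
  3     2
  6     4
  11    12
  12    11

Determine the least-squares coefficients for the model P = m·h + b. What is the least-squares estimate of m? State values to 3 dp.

The normal system AᵀA·[m, b]ᵀ = AᵀP is [[310, 32]; [32, 4]]·[m, b]ᵀ = [294, 29]ᵀ.
Eliminating b: 4·(row 1) − 32·(row 2) gives 216·m = 4·294 − 32·29 = 248, so m = 31/27.
Then b = (29 − 32·(31/27))/4 = -209/108.

m = 1.148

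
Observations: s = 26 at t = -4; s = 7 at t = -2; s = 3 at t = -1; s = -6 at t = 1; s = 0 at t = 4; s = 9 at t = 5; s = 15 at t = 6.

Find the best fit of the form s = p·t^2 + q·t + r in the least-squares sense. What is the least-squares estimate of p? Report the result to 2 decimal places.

p = 1.04

MᵀM·[p, q, r]ᵀ = Mᵀs reads: 2451·p + 333·q + 99·r = 1206;  333·p + 99·q + 9·r = 8;  99·p + 9·q + 7·r = 54.
Inverting the 3×3 Gram matrix, [p, q, r]ᵀ = [2494/2409, -45365/14454, -4645/1606]ᵀ.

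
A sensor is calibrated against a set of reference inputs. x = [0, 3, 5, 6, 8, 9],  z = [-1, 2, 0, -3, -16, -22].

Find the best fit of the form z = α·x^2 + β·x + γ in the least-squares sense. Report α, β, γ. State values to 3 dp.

α = -0.628, β = 3.313, γ = -1.270

From the data, Σx^2·x^2 = 12659, Σx^2·x = 1609, Σx^2 = 215, Σx·x = 215, Σx = 31, Σ1 = 6.
Right-hand side: Σx^2·z = -2896, Σx·z = -338, Σz = -40.
Solving the 3×3 system (Gaussian elimination) gives α = -2111/3360, β = 11131/3360, γ = -711/560.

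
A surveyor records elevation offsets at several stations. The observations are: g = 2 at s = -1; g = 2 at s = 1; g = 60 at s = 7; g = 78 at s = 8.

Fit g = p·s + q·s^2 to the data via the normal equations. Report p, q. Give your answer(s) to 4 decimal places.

p = -0.0198, q = 1.2237

Sums needed: Σs·s = 115, Σs·s^2 = 855, Σs^2·s^2 = 6499.
For Xᵀg: Σs·g = 1044, Σs^2·g = 7936.
Normal equations: [[115, 855]; [855, 6499]]·[p, q]ᵀ = [1044, 7936]ᵀ.
Δ = 115·6499 − 855² = 16360.
p = (1044·6499 − 855·7936)/16360 = -81/4090; q = (115·7936 − 855·1044)/16360 = 1001/818.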